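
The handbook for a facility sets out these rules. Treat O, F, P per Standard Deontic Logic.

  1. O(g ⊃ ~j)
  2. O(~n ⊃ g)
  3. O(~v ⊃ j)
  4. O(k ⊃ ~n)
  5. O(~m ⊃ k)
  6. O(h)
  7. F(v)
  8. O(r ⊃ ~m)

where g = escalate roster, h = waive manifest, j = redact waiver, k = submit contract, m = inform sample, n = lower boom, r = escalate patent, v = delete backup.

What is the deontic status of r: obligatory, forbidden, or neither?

Forbidden

Premise 7, F(v), is equivalent to O(~v).
Premise 3 is O(~v ⊃ j); since O(~v), deontic closure gives O(j).
The contrapositive of premise 1 (O(g ⊃ ~j)) is O(j ⊃ ~g), and O(j) is already established, so O(~g).
Premise 2, O(~n ⊃ g), contraposes to O(~g ⊃ n); with O(~g) we get O(n).
The contrapositive of premise 4 (O(k ⊃ ~n)) is O(n ⊃ ~k), and O(n) is already established, so O(~k).
Premise 5, O(~m ⊃ k), contraposes to O(~k ⊃ m); with O(~k) we get O(m).
Premise 8 is O(r ⊃ ~m); contrapositively O(m ⊃ ~r). Since O(m) holds, K gives O(~r).
Premise 6 does not contribute to this derivation.
Thus O(~r), which is F(r): r is forbidden.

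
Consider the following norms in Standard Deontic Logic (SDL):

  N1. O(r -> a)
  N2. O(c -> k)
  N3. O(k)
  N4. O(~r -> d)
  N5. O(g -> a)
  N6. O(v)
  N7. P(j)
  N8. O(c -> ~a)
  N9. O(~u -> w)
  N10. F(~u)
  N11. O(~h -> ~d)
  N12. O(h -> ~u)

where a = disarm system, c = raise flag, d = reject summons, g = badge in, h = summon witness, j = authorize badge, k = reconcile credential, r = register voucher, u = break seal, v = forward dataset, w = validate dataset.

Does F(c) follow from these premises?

Yes

Premise 10, F(~u), is equivalent to O(u).
Premise 12 is O(h -> ~u); contrapositively O(u -> ~h). Since O(u) holds, K gives O(~h).
With premise 11, O(~h -> ~d), the K-axiom yields O(~d).
Premise 4 is O(~r -> d); contrapositively O(~d -> r). Since O(~d) holds, K gives O(r).
With premise 1, O(r -> a), the K-axiom yields O(a).
Premise 8 is O(c -> ~a); contrapositively O(a -> ~c). Since O(a) holds, K gives O(~c).
Premises 2, 3, 5, 6, 7, 9 do not contribute to this derivation.
So O(~c) holds, i.e. F(c). The claim follows.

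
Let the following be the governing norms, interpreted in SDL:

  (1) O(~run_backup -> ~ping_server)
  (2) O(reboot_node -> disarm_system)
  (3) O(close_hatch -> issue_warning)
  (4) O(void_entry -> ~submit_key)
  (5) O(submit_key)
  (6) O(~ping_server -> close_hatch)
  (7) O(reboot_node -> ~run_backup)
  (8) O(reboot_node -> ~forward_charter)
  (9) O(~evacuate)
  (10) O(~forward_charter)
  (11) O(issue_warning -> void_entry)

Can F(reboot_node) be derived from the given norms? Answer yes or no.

Premise 5 states O(submit_key) outright.
Premise 4 is O(void_entry -> ~submit_key); contrapositively O(submit_key -> ~void_entry). Since O(submit_key) holds, K gives O(~void_entry).
Premise 11, O(issue_warning -> void_entry), contraposes to O(~void_entry -> ~issue_warning); with O(~void_entry) we get O(~issue_warning).
The contrapositive of premise 3 (O(close_hatch -> issue_warning)) is O(~issue_warning -> ~close_hatch), and O(~issue_warning) is already established, so O(~close_hatch).
Premise 6, O(~ping_server -> close_hatch), contraposes to O(~close_hatch -> ping_server); with O(~close_hatch) we get O(ping_server).
Premise 1, O(~run_backup -> ~ping_server), contraposes to O(ping_server -> run_backup); with O(ping_server) we get O(run_backup).
Premise 7 is O(reboot_node -> ~run_backup); contrapositively O(run_backup -> ~reboot_node). Since O(run_backup) holds, K gives O(~reboot_node).
Premises 2, 8, 9, 10 do not contribute to this derivation.
So O(~reboot_node) holds, i.e. F(reboot_node). The claim follows.

Yes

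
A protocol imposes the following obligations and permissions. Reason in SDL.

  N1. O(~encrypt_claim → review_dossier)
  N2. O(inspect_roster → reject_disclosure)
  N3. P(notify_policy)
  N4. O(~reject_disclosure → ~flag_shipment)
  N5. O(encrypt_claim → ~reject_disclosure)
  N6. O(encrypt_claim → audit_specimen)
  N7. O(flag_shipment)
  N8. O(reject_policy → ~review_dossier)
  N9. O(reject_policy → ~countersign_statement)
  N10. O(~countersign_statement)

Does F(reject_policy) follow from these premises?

Premise 7 states O(flag_shipment) outright.
The contrapositive of premise 4 (O(~reject_disclosure → ~flag_shipment)) is O(flag_shipment → reject_disclosure), and O(flag_shipment) is already established, so O(reject_disclosure).
The contrapositive of premise 5 (O(encrypt_claim → ~reject_disclosure)) is O(reject_disclosure → ~encrypt_claim), and O(reject_disclosure) is already established, so O(~encrypt_claim).
With premise 1, O(~encrypt_claim → review_dossier), the K-axiom yields O(review_dossier).
Premise 8, O(reject_policy → ~review_dossier), contraposes to O(review_dossier → ~reject_policy); with O(review_dossier) we get O(~reject_policy).
Premises 2, 3, 6, 9, 10 do not contribute to this derivation.
So O(~reject_policy) holds, i.e. F(reject_policy). The claim follows.

Yes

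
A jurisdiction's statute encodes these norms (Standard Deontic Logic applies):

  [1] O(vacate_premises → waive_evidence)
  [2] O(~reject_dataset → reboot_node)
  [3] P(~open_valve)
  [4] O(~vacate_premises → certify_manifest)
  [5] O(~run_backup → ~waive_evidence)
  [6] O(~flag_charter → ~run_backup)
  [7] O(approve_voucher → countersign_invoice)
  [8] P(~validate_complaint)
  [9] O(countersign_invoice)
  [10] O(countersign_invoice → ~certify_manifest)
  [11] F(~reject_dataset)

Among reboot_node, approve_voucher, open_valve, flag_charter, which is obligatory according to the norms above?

flag_charter

Premise 9 states O(countersign_invoice) outright.
With premise 10, O(countersign_invoice → ~certify_manifest), the K-axiom yields O(~certify_manifest).
Premise 4 is O(~vacate_premises → certify_manifest); contrapositively O(~certify_manifest → vacate_premises). Since O(~certify_manifest) holds, K gives O(vacate_premises).
From O(vacate_premises) and premise 1, O(vacate_premises → waive_evidence), we obtain O(waive_evidence).
Premise 5 is O(~run_backup → ~waive_evidence); contrapositively O(waive_evidence → run_backup). Since O(waive_evidence) holds, K gives O(run_backup).
Premise 6 is O(~flag_charter → ~run_backup); contrapositively O(run_backup → flag_charter). Since O(run_backup) holds, K gives O(flag_charter).
So O(flag_charter) holds — flag_charter is obligatory. None of the other listed options is made obligatory by any chain of premises.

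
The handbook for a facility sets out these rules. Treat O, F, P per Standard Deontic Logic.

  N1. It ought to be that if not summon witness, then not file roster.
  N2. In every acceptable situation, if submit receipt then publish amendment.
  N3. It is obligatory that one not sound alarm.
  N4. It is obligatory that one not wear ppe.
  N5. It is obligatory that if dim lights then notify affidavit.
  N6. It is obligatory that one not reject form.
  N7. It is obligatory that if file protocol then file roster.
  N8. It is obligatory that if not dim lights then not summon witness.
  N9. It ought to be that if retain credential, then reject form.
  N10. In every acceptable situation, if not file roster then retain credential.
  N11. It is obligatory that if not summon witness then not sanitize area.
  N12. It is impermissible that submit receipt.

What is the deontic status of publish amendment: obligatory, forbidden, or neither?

Neither

Premise 2 is O(submit_receipt → publish_amendment), but O(submit_receipt) is not derivable from the premises, so it does not yield O(publish_amendment).
No premise or chain of K-axiom applications forces O(publish_amendment), and none forces O(¬publish_amendment). So publish_amendment is neither obligatory nor forbidden under these norms.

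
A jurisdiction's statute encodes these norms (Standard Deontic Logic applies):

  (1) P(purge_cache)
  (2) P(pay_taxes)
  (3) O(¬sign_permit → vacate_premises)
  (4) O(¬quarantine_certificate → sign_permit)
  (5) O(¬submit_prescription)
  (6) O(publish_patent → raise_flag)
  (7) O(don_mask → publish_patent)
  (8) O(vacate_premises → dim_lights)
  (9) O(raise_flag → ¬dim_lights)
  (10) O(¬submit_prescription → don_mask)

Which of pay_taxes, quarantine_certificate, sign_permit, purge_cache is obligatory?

sign_permit

Premise 5 gives O(¬submit_prescription).
Applying K to premise 10 (O(¬submit_prescription → don_mask)) and O(¬submit_prescription) yields O(don_mask).
With premise 7, O(don_mask → publish_patent), the K-axiom yields O(publish_patent).
With premise 6, O(publish_patent → raise_flag), the K-axiom yields O(raise_flag).
With premise 9, O(raise_flag → ¬dim_lights), the K-axiom yields O(¬dim_lights).
The contrapositive of premise 8 (O(vacate_premises → dim_lights)) is O(¬dim_lights → ¬vacate_premises), and O(¬dim_lights) is already established, so O(¬vacate_premises).
Premise 3, O(¬sign_permit → vacate_premises), contraposes to O(¬vacate_premises → sign_permit); with O(¬vacate_premises) we get O(sign_permit).
So O(sign_permit) holds — sign_permit is obligatory. None of the other listed options is made obligatory by any chain of premises.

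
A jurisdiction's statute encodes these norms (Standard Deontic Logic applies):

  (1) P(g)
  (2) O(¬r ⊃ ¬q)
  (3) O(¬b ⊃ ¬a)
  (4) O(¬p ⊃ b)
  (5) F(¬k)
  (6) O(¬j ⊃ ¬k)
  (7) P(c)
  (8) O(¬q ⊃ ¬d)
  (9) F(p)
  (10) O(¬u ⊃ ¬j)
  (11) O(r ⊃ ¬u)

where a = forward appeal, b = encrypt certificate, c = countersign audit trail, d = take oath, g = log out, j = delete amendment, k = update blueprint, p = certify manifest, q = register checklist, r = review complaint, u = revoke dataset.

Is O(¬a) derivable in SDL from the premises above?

No

Premise 3 is O(¬b ⊃ ¬a), but O(¬b) is not derivable from the premises, so it does not yield O(¬a).
No other premise forces O(¬a). An ideal world satisfying every premise can still have ¬a false, so O(¬a) is not derivable.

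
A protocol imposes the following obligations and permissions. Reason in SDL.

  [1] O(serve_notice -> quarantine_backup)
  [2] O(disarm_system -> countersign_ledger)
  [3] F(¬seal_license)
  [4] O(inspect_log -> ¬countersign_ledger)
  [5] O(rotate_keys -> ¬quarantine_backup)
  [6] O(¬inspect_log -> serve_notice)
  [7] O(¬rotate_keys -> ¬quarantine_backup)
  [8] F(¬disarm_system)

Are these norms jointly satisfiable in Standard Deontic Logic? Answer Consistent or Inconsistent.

Inconsistent

Premises 7 and 5 are O(¬rotate_keys -> ¬quarantine_backup) and O(rotate_keys -> ¬quarantine_backup); every ideal world satisfies ¬rotate_keys or rotate_keys, so in either case ¬quarantine_backup holds — hence O(¬quarantine_backup).
Premise 1 is O(serve_notice -> quarantine_backup); contrapositively O(¬quarantine_backup -> ¬serve_notice). Since O(¬quarantine_backup) holds, K gives O(¬serve_notice).
The contrapositive of premise 6 (O(¬inspect_log -> serve_notice)) is O(¬serve_notice -> inspect_log), and O(¬serve_notice) is already established, so O(inspect_log).
Applying K to premise 4 (O(inspect_log -> ¬countersign_ledger)) and O(inspect_log) yields O(¬countersign_ledger).
The contrapositive of premise 2 (O(disarm_system -> countersign_ledger)) is O(¬countersign_ledger -> ¬disarm_system), and O(¬countersign_ledger) is already established, so O(¬disarm_system).
But premise 8, F(¬disarm_system), means O(disarm_system).
We now have both O(¬disarm_system) and O(disarm_system) — disarm_system is simultaneously obligatory and forbidden, violating the D-axiom.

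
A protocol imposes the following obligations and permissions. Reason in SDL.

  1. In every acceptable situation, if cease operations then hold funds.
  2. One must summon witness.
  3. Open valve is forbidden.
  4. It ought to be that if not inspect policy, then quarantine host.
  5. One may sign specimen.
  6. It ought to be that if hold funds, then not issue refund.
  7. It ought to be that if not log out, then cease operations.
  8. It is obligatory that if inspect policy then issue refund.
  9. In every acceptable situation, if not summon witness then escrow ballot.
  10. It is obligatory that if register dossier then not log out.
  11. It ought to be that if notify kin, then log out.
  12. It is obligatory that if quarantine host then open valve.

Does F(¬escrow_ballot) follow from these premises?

No

Premise 9 is O(¬summon_witness → escrow_ballot), but O(¬summon_witness) is not derivable from the premises, so it does not yield O(escrow_ballot).
No other premise forces O(escrow_ballot). An ideal world satisfying every premise can still have ¬escrow_ballot true, so F(¬escrow_ballot) is not derivable.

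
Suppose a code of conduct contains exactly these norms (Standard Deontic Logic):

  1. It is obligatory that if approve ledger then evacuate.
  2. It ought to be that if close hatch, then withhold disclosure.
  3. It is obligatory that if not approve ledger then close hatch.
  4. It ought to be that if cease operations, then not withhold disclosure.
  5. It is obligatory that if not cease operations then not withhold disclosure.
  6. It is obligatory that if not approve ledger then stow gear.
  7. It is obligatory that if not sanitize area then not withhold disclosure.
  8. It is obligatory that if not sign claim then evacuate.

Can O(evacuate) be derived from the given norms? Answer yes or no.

Yes

By case analysis on cease_operations: premise 4 gives O(cease_operations → ¬withhold_disclosure) and premise 5 gives O(¬cease_operations → ¬withhold_disclosure), so O(¬withhold_disclosure) either way.
Premise 2, O(close_hatch → withhold_disclosure), contraposes to O(¬withhold_disclosure → ¬close_hatch); with O(¬withhold_disclosure) we get O(¬close_hatch).
Premise 3 is O(¬approve_ledger → close_hatch); contrapositively O(¬close_hatch → approve_ledger). Since O(¬close_hatch) holds, K gives O(approve_ledger).
Premise 1 is O(approve_ledger → evacuate); since O(approve_ledger), deontic closure gives O(evacuate).
Premises 6, 7, 8 do not contribute to this derivation.
So O(evacuate) follows.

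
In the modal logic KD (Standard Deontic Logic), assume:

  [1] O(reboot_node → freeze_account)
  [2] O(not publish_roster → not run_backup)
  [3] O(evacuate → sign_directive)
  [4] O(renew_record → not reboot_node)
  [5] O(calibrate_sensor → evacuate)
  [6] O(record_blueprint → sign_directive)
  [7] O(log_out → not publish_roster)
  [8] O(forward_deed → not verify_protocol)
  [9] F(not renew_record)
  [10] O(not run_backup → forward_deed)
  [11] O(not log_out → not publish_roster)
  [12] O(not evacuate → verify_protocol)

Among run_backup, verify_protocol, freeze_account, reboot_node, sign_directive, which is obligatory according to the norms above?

Premises 7 and 11 cover both cases: O(log_out → not publish_roster) and O(not log_out → not publish_roster). Since log_out ∨ not log_out is a tautology, O(not publish_roster) follows.
Applying K to premise 2 (O(not publish_roster → not run_backup)) and O(not publish_roster) yields O(not run_backup).
With premise 10, O(not run_backup → forward_deed), the K-axiom yields O(forward_deed).
Applying K to premise 8 (O(forward_deed → not verify_protocol)) and O(forward_deed) yields O(not verify_protocol).
The contrapositive of premise 12 (O(not evacuate → verify_protocol)) is O(not verify_protocol → evacuate), and O(not verify_protocol) is already established, so O(evacuate).
With premise 3, O(evacuate → sign_directive), the K-axiom yields O(sign_directive).
So O(sign_directive) holds — sign_directive is obligatory. None of the other listed options is made obligatory by any chain of premises.

sign_directive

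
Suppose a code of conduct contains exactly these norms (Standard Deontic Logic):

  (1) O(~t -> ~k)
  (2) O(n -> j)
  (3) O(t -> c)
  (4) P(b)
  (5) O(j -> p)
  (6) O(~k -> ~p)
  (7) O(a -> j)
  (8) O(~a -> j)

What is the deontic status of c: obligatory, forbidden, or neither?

Obligatory

Premises 7 and 8 cover both cases: O(a -> j) and O(~a -> j). Since a ∨ ~a is a tautology, O(j) follows.
With premise 5, O(j -> p), the K-axiom yields O(p).
Premise 6, O(~k -> ~p), contraposes to O(p -> k); with O(p) we get O(k).
Premise 1 is O(~t -> ~k); contrapositively O(k -> t). Since O(k) holds, K gives O(t).
Applying K to premise 3 (O(t -> c)) and O(t) yields O(c).
Premises 2, 4 do not contribute to this derivation.
Hence c is obligatory.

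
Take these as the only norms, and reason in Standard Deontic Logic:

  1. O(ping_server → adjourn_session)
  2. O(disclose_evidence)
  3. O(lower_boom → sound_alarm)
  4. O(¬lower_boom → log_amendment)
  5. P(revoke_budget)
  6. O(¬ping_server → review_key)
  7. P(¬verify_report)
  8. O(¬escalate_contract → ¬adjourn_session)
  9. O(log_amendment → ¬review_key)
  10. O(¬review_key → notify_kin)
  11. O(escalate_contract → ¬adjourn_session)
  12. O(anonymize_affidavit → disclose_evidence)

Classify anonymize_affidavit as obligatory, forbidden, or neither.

Neither

Premise 12 is O(anonymize_affidavit → disclose_evidence); even if O(disclose_evidence) held, inferring O(anonymize_affidavit) would be affirming the consequent — invalid.
No premise or chain of K-axiom applications forces O(anonymize_affidavit), and none forces O(¬anonymize_affidavit). So anonymize_affidavit is neither obligatory nor forbidden under these norms.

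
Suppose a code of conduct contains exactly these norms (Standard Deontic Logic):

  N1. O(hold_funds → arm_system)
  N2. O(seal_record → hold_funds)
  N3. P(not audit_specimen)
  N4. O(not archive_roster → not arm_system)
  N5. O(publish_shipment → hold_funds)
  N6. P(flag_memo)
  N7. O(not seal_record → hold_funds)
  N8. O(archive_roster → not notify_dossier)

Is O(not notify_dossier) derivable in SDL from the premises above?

By case analysis on not seal_record: premise 7 gives O(not seal_record → hold_funds) and premise 2 gives O(seal_record → hold_funds), so O(hold_funds) either way.
From O(hold_funds) and premise 1, O(hold_funds → arm_system), we obtain O(arm_system).
Premise 4 is O(not archive_roster → not arm_system); contrapositively O(arm_system → archive_roster). Since O(arm_system) holds, K gives O(archive_roster).
With premise 8, O(archive_roster → not notify_dossier), the K-axiom yields O(not notify_dossier).
Premises 3, 5, 6 do not contribute to this derivation.
So O(not notify_dossier) follows.

Yes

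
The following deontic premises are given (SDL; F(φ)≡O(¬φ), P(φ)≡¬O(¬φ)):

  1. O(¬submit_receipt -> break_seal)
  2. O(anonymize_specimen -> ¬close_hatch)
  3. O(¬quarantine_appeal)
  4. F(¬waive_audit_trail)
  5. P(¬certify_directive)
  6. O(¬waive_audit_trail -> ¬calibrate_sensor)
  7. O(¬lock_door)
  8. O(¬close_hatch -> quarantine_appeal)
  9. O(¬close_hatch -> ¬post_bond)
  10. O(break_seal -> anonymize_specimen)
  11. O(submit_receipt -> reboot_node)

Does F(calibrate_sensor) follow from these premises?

Premise 6 is O(¬waive_audit_trail -> ¬calibrate_sensor), but O(¬waive_audit_trail) is not derivable from the premises, so it does not yield O(¬calibrate_sensor).
No other premise forces O(¬calibrate_sensor). An ideal world satisfying every premise can still have calibrate_sensor true, so F(calibrate_sensor) is not derivable.

No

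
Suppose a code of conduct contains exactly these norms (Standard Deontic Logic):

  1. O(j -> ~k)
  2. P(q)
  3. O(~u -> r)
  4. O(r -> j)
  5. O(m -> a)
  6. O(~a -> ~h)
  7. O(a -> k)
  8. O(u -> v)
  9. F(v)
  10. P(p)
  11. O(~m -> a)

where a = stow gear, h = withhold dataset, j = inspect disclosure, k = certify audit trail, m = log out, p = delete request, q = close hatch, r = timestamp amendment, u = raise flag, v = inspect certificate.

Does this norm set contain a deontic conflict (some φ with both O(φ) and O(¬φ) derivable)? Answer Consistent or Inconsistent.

Premises 5 and 11 are O(m -> a) and O(~m -> a); every ideal world satisfies m or ~m, so in either case a holds — hence O(a).
With premise 7, O(a -> k), the K-axiom yields O(k).
The contrapositive of premise 1 (O(j -> ~k)) is O(k -> ~j), and O(k) is already established, so O(~j).
Premise 4 is O(r -> j); contrapositively O(~j -> ~r). Since O(~j) holds, K gives O(~r).
Premise 3, O(~u -> r), contraposes to O(~r -> u); with O(~r) we get O(u).
Applying K to premise 8 (O(u -> v)) and O(u) yields O(v).
Yet premise 9 is F(v), i.e. O(~v).
We now have both O(v) and O(~v) — v is simultaneously obligatory and forbidden, violating the D-axiom.

Inconsistent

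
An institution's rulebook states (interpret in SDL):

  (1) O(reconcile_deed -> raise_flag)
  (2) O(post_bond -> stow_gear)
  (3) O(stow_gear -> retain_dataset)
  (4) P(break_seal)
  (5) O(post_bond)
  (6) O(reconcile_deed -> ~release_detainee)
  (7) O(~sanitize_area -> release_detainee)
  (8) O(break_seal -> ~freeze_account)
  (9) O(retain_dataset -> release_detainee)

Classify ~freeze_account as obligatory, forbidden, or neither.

Neither

Premise 8 is O(break_seal -> ~freeze_account), but O(break_seal) is not derivable from the premises (the permission P(break_seal) asserts only ~O(~break_seal), not O(break_seal)), so it does not yield O(~freeze_account).
No premise or chain of K-axiom applications forces O(~freeze_account), and none forces O(freeze_account). So ~freeze_account is neither obligatory nor forbidden under these norms.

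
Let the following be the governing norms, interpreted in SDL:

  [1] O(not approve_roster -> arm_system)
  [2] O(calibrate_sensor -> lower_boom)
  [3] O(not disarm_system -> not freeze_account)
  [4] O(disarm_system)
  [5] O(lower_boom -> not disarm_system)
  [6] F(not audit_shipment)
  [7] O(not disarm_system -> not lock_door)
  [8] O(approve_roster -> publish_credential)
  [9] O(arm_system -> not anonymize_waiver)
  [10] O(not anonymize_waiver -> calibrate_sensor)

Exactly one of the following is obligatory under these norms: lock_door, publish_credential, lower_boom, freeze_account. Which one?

publish_credential

From premise 4 we have O(disarm_system).
Premise 5, O(lower_boom -> not disarm_system), contraposes to O(disarm_system -> not lower_boom); with O(disarm_system) we get O(not lower_boom).
Premise 2 is O(calibrate_sensor -> lower_boom); contrapositively O(not lower_boom -> not calibrate_sensor). Since O(not lower_boom) holds, K gives O(not calibrate_sensor).
Premise 10 is O(not anonymize_waiver -> calibrate_sensor); contrapositively O(not calibrate_sensor -> anonymize_waiver). Since O(not calibrate_sensor) holds, K gives O(anonymize_waiver).
The contrapositive of premise 9 (O(arm_system -> not anonymize_waiver)) is O(anonymize_waiver -> not arm_system), and O(anonymize_waiver) is already established, so O(not arm_system).
Premise 1 is O(not approve_roster -> arm_system); contrapositively O(not arm_system -> approve_roster). Since O(not arm_system) holds, K gives O(approve_roster).
From O(approve_roster) and premise 8, O(approve_roster -> publish_credential), we obtain O(publish_credential).
So O(publish_credential) holds — publish_credential is obligatory. None of the other listed options is made obligatory by any chain of premises.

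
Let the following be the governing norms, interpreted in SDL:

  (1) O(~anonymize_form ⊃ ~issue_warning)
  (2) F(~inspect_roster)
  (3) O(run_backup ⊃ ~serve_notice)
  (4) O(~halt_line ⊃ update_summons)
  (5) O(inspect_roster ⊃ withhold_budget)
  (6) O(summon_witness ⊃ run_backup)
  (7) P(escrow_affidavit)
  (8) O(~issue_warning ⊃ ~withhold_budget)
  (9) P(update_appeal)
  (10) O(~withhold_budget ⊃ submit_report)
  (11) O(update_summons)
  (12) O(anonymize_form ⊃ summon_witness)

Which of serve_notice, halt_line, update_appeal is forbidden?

Premise 2 is F(~inspect_roster), i.e. O(inspect_roster).
Applying K to premise 5 (O(inspect_roster ⊃ withhold_budget)) and O(inspect_roster) yields O(withhold_budget).
Premise 8, O(~issue_warning ⊃ ~withhold_budget), contraposes to O(withhold_budget ⊃ issue_warning); with O(withhold_budget) we get O(issue_warning).
Premise 1, O(~anonymize_form ⊃ ~issue_warning), contraposes to O(issue_warning ⊃ anonymize_form); with O(issue_warning) we get O(anonymize_form).
With premise 12, O(anonymize_form ⊃ summon_witness), the K-axiom yields O(summon_witness).
From O(summon_witness) and premise 6, O(summon_witness ⊃ run_backup), we obtain O(run_backup).
Applying K to premise 3 (O(run_backup ⊃ ~serve_notice)) and O(run_backup) yields O(~serve_notice).
So O(~serve_notice) holds, i.e. serve_notice is forbidden. None of the other listed options is forbidden under the premises.

serve_notice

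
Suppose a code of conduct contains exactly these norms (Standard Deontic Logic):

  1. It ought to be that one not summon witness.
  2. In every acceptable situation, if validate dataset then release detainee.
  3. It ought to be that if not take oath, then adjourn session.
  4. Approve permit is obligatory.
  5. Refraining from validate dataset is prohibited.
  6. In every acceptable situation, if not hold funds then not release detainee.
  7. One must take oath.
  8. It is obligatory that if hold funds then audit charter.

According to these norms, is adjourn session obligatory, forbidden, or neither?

Premise 3 is O(¬take_oath → adjourn_session), but O(¬take_oath) is not derivable from the premises, so it does not yield O(adjourn_session).
No premise or chain of K-axiom applications forces O(adjourn_session), and none forces O(¬adjourn_session). So adjourn_session is neither obligatory nor forbidden under these norms.

Neither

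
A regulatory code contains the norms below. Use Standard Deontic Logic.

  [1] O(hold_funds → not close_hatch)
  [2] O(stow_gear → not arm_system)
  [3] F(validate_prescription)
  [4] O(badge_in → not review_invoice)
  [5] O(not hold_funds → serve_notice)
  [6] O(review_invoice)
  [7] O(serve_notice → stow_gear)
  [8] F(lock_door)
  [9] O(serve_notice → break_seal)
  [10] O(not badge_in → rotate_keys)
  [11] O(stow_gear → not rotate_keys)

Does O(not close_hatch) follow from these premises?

From premise 6 we have O(review_invoice).
Premise 4 is O(badge_in → not review_invoice); contrapositively O(review_invoice → not badge_in). Since O(review_invoice) holds, K gives O(not badge_in).
With premise 10, O(not badge_in → rotate_keys), the K-axiom yields O(rotate_keys).
The contrapositive of premise 11 (O(stow_gear → not rotate_keys)) is O(rotate_keys → not stow_gear), and O(rotate_keys) is already established, so O(not stow_gear).
Premise 7, O(serve_notice → stow_gear), contraposes to O(not stow_gear → not serve_notice); with O(not stow_gear) we get O(not serve_notice).
Premise 5 is O(not hold_funds → serve_notice); contrapositively O(not serve_notice → hold_funds). Since O(not serve_notice) holds, K gives O(hold_funds).
With premise 1, O(hold_funds → not close_hatch), the K-axiom yields O(not close_hatch).
Premises 2, 3, 8, 9 do not contribute to this derivation.
So O(not close_hatch) follows.

Yes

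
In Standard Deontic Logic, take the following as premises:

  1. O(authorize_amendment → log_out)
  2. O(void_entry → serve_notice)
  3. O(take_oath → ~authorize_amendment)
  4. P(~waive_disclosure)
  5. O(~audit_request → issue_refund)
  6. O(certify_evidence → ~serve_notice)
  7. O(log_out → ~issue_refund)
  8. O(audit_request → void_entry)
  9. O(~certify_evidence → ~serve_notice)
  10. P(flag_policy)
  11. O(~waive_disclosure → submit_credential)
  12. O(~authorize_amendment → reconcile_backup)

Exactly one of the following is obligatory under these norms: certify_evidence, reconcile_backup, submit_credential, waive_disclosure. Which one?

reconcile_backup

Premises 9 and 6 are O(~certify_evidence → ~serve_notice) and O(certify_evidence → ~serve_notice); every ideal world satisfies ~certify_evidence or certify_evidence, so in either case ~serve_notice holds — hence O(~serve_notice).
The contrapositive of premise 2 (O(void_entry → serve_notice)) is O(~serve_notice → ~void_entry), and O(~serve_notice) is already established, so O(~void_entry).
Premise 8, O(audit_request → void_entry), contraposes to O(~void_entry → ~audit_request); with O(~void_entry) we get O(~audit_request).
From O(~audit_request) and premise 5, O(~audit_request → issue_refund), we obtain O(issue_refund).
Premise 7, O(log_out → ~issue_refund), contraposes to O(issue_refund → ~log_out); with O(issue_refund) we get O(~log_out).
Premise 1, O(authorize_amendment → log_out), contraposes to O(~log_out → ~authorize_amendment); with O(~log_out) we get O(~authorize_amendment).
Applying K to premise 12 (O(~authorize_amendment → reconcile_backup)) and O(~authorize_amendment) yields O(reconcile_backup).
So O(reconcile_backup) holds — reconcile_backup is obligatory. None of the other listed options is made obligatory by any chain of premises.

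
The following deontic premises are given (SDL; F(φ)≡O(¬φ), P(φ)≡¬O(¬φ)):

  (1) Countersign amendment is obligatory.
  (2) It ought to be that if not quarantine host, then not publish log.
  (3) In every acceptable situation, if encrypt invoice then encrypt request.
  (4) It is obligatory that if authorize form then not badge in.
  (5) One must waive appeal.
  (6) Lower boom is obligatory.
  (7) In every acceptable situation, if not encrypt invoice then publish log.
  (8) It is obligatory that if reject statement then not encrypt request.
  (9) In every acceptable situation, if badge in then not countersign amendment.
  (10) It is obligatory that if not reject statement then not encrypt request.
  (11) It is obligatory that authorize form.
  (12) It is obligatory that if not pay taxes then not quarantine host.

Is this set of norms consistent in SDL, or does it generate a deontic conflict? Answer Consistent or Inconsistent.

Consistent

Premise 9 is O(badge_in → ¬countersign_amendment), but O(badge_in) is not derivable from the premises, so it does not yield O(¬countersign_amendment).
So O(¬countersign_amendment) is not derivable, and the apparent clash with O(countersign_amendment) does not arise.
A world satisfying every obligation exists (e.g. authorize_form=true, badge_in=false, countersign_amendment=true, encrypt_invoice=false, encrypt_request=false, lower_boom=true, pay_taxes=true, publish_log=true, quarantine_host=true, reject_statement=false, waive_appeal=true); no atom is both obligatory and forbidden, so the set is consistent.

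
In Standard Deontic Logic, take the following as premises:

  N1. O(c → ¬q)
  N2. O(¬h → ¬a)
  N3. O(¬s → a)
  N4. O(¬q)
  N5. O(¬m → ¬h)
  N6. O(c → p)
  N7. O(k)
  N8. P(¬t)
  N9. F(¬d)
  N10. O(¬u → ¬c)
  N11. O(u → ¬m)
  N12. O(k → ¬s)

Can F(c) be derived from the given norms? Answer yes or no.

From premise 7 we have O(k).
With premise 12, O(k → ¬s), the K-axiom yields O(¬s).
With premise 3, O(¬s → a), the K-axiom yields O(a).
The contrapositive of premise 2 (O(¬h → ¬a)) is O(a → h), and O(a) is already established, so O(h).
The contrapositive of premise 5 (O(¬m → ¬h)) is O(h → m), and O(h) is already established, so O(m).
Premise 11 is O(u → ¬m); contrapositively O(m → ¬u). Since O(m) holds, K gives O(¬u).
Applying K to premise 10 (O(¬u → ¬c)) and O(¬u) yields O(¬c).
Premises 1, 4, 6, 8, 9 do not contribute to this derivation.
So O(¬c) holds, i.e. F(c). The claim follows.

Yes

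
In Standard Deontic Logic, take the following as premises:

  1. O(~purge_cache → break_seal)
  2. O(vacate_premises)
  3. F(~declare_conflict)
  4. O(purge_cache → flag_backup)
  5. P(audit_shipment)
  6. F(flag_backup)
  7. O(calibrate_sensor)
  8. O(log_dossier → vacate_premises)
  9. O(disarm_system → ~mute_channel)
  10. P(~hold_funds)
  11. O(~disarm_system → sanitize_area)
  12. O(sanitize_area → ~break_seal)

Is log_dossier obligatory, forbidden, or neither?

Neither

Premise 8 is O(log_dossier → vacate_premises); even if O(vacate_premises) held, inferring O(log_dossier) would be affirming the consequent — invalid.
No premise or chain of K-axiom applications forces O(log_dossier), and none forces O(~log_dossier). So log_dossier is neither obligatory nor forbidden under these norms.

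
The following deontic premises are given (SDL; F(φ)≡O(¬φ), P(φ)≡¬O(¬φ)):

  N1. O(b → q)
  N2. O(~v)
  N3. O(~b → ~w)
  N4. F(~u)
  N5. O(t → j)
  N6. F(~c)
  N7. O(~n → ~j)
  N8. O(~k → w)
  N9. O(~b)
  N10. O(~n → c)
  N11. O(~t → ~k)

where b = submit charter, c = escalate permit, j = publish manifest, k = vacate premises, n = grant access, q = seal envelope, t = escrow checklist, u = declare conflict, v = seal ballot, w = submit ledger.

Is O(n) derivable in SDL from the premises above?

Yes

Premise 9 states O(~b) outright.
Applying K to premise 3 (O(~b → ~w)) and O(~b) yields O(~w).
Premise 8 is O(~k → w); contrapositively O(~w → k). Since O(~w) holds, K gives O(k).
Premise 11 is O(~t → ~k); contrapositively O(k → t). Since O(k) holds, K gives O(t).
From O(t) and premise 5, O(t → j), we obtain O(j).
Premise 7, O(~n → ~j), contraposes to O(j → n); with O(j) we get O(n).
Premises 1, 2, 4, 6, 10 do not contribute to this derivation.
So O(n) follows.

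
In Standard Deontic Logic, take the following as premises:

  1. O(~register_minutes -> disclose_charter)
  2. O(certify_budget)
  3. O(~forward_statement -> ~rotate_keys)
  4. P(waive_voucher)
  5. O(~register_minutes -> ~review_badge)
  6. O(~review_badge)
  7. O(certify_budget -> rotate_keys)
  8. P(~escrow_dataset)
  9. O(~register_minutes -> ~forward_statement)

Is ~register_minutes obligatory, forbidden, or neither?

Forbidden

Premise 2 gives O(certify_budget).
From O(certify_budget) and premise 7, O(certify_budget -> rotate_keys), we obtain O(rotate_keys).
Premise 3, O(~forward_statement -> ~rotate_keys), contraposes to O(rotate_keys -> forward_statement); with O(rotate_keys) we get O(forward_statement).
Premise 9, O(~register_minutes -> ~forward_statement), contraposes to O(forward_statement -> register_minutes); with O(forward_statement) we get O(register_minutes).
Premises 1, 4, 5, 6, 8 do not contribute to this derivation.
Thus O(register_minutes), which is F(~register_minutes): ~register_minutes is forbidden.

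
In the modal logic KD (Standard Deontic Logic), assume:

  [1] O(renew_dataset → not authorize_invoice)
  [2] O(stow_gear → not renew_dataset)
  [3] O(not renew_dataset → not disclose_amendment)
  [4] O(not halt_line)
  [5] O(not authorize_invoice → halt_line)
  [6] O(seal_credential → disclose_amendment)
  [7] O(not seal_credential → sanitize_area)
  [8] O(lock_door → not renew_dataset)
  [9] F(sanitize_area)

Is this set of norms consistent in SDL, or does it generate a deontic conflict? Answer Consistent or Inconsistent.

Inconsistent

Premise 4 states O(not halt_line) outright.
Premise 5, O(not authorize_invoice → halt_line), contraposes to O(not halt_line → authorize_invoice); with O(not halt_line) we get O(authorize_invoice).
Premise 1 is O(renew_dataset → not authorize_invoice); contrapositively O(authorize_invoice → not renew_dataset). Since O(authorize_invoice) holds, K gives O(not renew_dataset).
Premise 3 is O(not renew_dataset → not disclose_amendment); since O(not renew_dataset), deontic closure gives O(not disclose_amendment).
Premise 6 is O(seal_credential → disclose_amendment); contrapositively O(not disclose_amendment → not seal_credential). Since O(not disclose_amendment) holds, K gives O(not seal_credential).
Premise 7 is O(not seal_credential → sanitize_area); since O(not seal_credential), deontic closure gives O(sanitize_area).
Yet premise 9 is F(sanitize_area), i.e. O(not sanitize_area).
We now have both O(sanitize_area) and O(not sanitize_area) — sanitize_area is simultaneously obligatory and forbidden, violating the D-axiom.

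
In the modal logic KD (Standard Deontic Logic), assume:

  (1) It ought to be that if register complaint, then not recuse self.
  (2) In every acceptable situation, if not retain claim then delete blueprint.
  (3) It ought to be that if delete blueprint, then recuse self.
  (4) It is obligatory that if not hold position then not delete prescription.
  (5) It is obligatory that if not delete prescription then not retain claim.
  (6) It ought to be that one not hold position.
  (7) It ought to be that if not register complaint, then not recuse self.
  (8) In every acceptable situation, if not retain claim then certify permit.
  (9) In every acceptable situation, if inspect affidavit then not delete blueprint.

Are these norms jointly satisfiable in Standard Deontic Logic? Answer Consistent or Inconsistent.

Inconsistent

Premises 1 and 7 cover both cases: O(register_complaint → ¬recuse_self) and O(¬register_complaint → ¬recuse_self). Since register_complaint ∨ ¬register_complaint is a tautology, O(¬recuse_self) follows.
The contrapositive of premise 3 (O(delete_blueprint → recuse_self)) is O(¬recuse_self → ¬delete_blueprint), and O(¬recuse_self) is already established, so O(¬delete_blueprint).
The contrapositive of premise 2 (O(¬retain_claim → delete_blueprint)) is O(¬delete_blueprint → retain_claim), and O(¬delete_blueprint) is already established, so O(retain_claim).
The contrapositive of premise 5 (O(¬delete_prescription → ¬retain_claim)) is O(retain_claim → delete_prescription), and O(retain_claim) is already established, so O(delete_prescription).
The contrapositive of premise 4 (O(¬hold_position → ¬delete_prescription)) is O(delete_prescription → hold_position), and O(delete_prescription) is already established, so O(hold_position).
But premise 6 directly asserts O(¬hold_position).
We now have both O(hold_position) and O(¬hold_position) — hold_position is simultaneously obligatory and forbidden, violating the D-axiom.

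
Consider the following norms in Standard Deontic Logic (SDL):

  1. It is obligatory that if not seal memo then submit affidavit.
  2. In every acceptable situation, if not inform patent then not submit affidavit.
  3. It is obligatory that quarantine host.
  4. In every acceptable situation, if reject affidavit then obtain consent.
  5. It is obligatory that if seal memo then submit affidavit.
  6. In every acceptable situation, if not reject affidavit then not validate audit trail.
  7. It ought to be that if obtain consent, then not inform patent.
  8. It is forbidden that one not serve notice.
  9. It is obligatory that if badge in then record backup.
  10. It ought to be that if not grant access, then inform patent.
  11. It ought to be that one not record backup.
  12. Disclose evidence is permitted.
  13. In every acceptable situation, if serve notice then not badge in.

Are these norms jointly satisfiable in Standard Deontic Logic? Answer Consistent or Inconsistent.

Consistent

Premise 9 is O(badge_in → record_backup), but O(badge_in) is not derivable from the premises, so it does not yield O(record_backup).
So O(record_backup) is not derivable, and the apparent clash with O(¬record_backup) does not arise.
A world satisfying every obligation exists (e.g. badge_in=false, disclose_evidence=false, grant_access=false, inform_patent=true, obtain_consent=false, quarantine_host=true, record_backup=false, reject_affidavit=false, seal_memo=false, serve_notice=true, submit_affidavit=true, validate_audit_trail=false); no atom is both obligatory and forbidden, so the set is consistent.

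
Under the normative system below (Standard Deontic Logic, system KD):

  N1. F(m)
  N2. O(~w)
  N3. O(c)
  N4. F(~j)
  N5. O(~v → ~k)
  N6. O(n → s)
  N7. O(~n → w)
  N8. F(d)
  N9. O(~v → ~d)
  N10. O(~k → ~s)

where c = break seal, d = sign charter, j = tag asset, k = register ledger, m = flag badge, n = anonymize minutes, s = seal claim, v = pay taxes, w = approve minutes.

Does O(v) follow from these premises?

Yes

From premise 2 we have O(~w).
The contrapositive of premise 7 (O(~n → w)) is O(~w → n), and O(~w) is already established, so O(n).
With premise 6, O(n → s), the K-axiom yields O(s).
The contrapositive of premise 10 (O(~k → ~s)) is O(s → k), and O(s) is already established, so O(k).
Premise 5 is O(~v → ~k); contrapositively O(k → v). Since O(k) holds, K gives O(v).
Premises 1, 3, 4, 8, 9 do not contribute to this derivation.
So O(v) follows.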